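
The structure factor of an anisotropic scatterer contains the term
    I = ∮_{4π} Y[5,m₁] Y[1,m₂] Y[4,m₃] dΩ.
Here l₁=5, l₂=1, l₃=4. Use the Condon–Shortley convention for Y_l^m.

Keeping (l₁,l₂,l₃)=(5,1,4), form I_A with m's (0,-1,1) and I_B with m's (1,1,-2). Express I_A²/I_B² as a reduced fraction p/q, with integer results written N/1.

Same 5,1,4: normalisation and zero-m 3j drop out of the ratio.
A: Δ: 2! 8! 0! / 11! → 1/495; sum: t=0:+1/1440 = 1/1440; 3j²(5 1 4; 0 -1 1) = Δ·Π!·Σ² = 2/99  (sign -1)
B: Δ: 2! 8! 0! / 11! → 1/495; sum: t=2:+1/2880 = 1/2880; 3j²(5 1 4; 1 1 -2) = Δ·Π!·Σ² = 2/165  (sign +1)
I_A²/I_B² = (2/99)/(2/165) = 5/3

5/3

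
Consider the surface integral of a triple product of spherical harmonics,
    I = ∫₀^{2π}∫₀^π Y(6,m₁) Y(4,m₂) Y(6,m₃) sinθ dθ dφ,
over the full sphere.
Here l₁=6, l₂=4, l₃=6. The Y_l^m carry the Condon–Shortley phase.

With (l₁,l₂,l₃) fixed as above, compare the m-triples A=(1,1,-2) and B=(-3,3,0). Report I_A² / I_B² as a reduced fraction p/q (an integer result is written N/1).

2809/2646

Shared (l₁,l₂,l₃)=(6,4,6): N and (l;000)² cancel in I_A²/I_B².
A: Δ = 4!·8!·4!/17! = 1/15315300; Racah Σ t=1..4: t=1:−1/82944 t=2:+1/17280 t=3:−1/34560 t=4:+1/725760 = 53/2903040; ⇒ 3j(6 4 6; 1 1 -2)² = 2809/306306, sgn +1
B: Δ = 4!·8!·4!/17! = 1/15315300; Racah Σ t=3..4: t=3:−1/207360 t=4:+1/103680 = 1/207360; ⇒ 3j(6 4 6; -3 3 0)² = 21/2431, sgn +1
I_A²/I_B² = (2809/306306)/(21/2431) = 2809/2646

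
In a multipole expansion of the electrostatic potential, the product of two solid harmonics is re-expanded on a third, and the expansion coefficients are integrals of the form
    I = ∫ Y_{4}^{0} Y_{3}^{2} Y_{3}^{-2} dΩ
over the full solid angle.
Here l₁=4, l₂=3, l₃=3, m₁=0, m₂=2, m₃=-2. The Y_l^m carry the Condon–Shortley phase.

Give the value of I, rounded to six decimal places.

-0.179515

m-sum 0 ✓  L=10 even ✓  1≤3≤7 ✓
Π(2lᵢ+1) = 9×7×7 = 441
triangle coeff Δ(4,3,3) = 1/34650
Σ_t [1,3]: t=1:−1/72 t=2:+1/16 t=3:−1/72 = 5/144
(3j)²=2/77 [(4 3 3; 0 0 0)], sign=-1
Σ_t [3,4]: t=3:−1/72 t=4:+1/576 = -7/576
(3j)²=7/198 [(4 3 3; 0 2 -2)], sign=+1
⇒ 4πI² = 49/121
I = (-1)√(49/121/(4π)) = -0.17951487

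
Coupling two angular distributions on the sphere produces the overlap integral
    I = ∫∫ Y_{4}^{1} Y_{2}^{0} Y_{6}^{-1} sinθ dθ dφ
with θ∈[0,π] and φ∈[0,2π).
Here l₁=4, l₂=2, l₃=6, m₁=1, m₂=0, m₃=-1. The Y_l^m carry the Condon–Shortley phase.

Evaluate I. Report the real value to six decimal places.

-0.230476

m-sum 0 ✓  L=12 even ✓  2≤6≤6 ✓
Π(2lᵢ+1) = 9×5×13 = 585
triangle coeff Δ(4,2,6) = 1/6435
Σ_t [0,0]: t=0:+1/2304 = 1/2304
(3j)²=5/143 [(4 2 6; 0 0 0)], sign=+1
Σ_t [0,0]: t=0:+1/2880 = 1/2880
(3j)²=14/429 [(4 2 6; 1 0 -1)], sign=-1
⇒ 4πI² = 1050/1573
I = (-1)√(1050/1573/(4π)) = -0.23047581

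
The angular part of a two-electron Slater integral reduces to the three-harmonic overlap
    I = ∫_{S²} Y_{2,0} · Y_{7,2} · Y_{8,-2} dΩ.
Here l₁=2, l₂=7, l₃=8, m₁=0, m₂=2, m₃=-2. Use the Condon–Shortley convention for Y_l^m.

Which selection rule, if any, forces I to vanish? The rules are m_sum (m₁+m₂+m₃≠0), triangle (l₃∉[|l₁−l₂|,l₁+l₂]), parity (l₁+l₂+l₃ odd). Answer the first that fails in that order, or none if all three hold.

parity

Σmᵢ = 0  ✓
l₃∈[|l₁−l₂|,l₁+l₂]=[5,9], have l₃=8  ✓
Σlᵢ = 17 ⇒ odd  ✗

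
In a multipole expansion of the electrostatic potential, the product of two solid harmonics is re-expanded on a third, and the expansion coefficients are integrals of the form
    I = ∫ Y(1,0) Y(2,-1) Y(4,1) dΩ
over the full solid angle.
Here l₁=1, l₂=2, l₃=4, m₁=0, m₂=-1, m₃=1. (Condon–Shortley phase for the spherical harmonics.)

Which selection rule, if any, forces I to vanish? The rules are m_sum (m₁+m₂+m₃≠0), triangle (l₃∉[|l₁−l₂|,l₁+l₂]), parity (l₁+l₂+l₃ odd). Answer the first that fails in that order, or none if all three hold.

Σmᵢ = 0  ✓
l₃∈[|l₁−l₂|,l₁+l₂]=[1,3], have l₃=4  ✗
Σlᵢ = 7 ⇒ odd

triangle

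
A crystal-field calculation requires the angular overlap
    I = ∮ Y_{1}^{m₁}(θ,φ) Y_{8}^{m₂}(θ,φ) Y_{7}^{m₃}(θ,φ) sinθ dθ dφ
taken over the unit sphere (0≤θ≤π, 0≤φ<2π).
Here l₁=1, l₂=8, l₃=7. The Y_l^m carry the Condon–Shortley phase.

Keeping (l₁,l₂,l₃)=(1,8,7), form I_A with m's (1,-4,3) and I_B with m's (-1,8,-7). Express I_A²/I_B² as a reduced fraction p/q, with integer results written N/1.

11/20

Shared (l₁,l₂,l₃)=(1,8,7): N and (l;000)² cancel in I_A²/I_B².
A: Δ = 2!·0!·14!/17! = 1/2040; Racah Σ t=0..0: t=0:+1/174182400 = 1/174182400; ⇒ 3j(1 8 7; 1 -4 3)² = 11/340, sgn +1
B: Δ = 2!·0!·14!/17! = 1/2040; Racah Σ t=2..2: t=2:+1/174356582400 = 1/174356582400; ⇒ 3j(1 8 7; -1 8 -7)² = 1/17, sgn +1
I_A²/I_B² = (11/340)/(1/17) = 11/20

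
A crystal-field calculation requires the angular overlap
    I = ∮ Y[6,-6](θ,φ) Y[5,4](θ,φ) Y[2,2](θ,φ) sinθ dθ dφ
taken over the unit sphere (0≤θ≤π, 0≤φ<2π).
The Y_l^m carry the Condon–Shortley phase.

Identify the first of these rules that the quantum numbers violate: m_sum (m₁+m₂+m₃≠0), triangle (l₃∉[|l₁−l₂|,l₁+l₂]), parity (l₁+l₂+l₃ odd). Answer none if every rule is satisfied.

m₁+m₂+m₃ = -6 + 4 + 2 = 0  ✓
triangle: |6−5|=1 ≤ l₃=2 ≤ 6+5=11  ✓
parity: l₁+l₂+l₃ = 13 is odd  ✗

parity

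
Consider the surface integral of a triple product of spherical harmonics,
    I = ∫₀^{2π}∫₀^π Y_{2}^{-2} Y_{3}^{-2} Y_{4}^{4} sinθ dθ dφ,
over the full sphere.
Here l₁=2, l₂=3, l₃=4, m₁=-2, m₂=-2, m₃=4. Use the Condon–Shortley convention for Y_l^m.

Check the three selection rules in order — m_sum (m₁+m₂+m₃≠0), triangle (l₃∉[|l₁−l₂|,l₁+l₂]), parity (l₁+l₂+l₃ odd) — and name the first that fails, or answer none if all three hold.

parity

Σmᵢ = 0  ✓
l₃∈[|l₁−l₂|,l₁+l₂]=[1,5], have l₃=4  ✓
Σlᵢ = 9 ⇒ odd  ✗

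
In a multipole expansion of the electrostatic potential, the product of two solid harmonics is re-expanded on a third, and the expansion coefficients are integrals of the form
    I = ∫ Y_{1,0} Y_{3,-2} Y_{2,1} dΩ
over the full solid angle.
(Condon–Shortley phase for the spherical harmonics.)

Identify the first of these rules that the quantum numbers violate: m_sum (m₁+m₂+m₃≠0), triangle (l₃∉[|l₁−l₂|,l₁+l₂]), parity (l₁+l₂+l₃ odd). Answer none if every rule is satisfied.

m₁+m₂+m₃ = 0 − 2 + 1 = -1  ✗
triangle: |1−3|=2 ≤ l₃=2 ≤ 1+3=4
parity: l₁+l₂+l₃ = 6 is even

m_sum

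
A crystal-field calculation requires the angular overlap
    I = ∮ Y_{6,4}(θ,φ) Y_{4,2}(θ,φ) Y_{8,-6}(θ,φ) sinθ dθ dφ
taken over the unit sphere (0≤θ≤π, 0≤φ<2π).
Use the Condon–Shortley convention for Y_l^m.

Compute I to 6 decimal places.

Rules hold: Σm=0, L=18 even, 2≤8≤10.
N = 13·9·17 = 1989
Δ = 2!·10!·6!/19! = 1/23279256
Racah Σ t=0..2: t=0:+1/1658880 t=1:−1/518400 t=2:+1/1658880 = -1/1382400
⇒ 3j(6 4 8; 0 0 0)² = 504/46189, sgn -1
Racah Σ t=0..2: t=0:+1/116121600 t=1:−1/43545600 t=2:+1/348364800 = -1/87091200
⇒ 3j(6 4 8; 4 2 -6)² = 10/969, sgn -1
4πI² = N·(3j₀)²·(3jₘ)² = 15120/67507
I = +1·√(0.223977/4π) = 0.13350470

0.133505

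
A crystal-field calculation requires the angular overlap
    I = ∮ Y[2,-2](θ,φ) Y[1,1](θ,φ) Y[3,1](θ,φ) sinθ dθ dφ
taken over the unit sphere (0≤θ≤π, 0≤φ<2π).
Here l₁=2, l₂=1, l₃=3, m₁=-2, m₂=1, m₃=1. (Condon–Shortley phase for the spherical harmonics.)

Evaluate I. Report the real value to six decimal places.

-0.082589

m-sum 0 ✓  L=6 even ✓  1≤3≤3 ✓
Π(2lᵢ+1) = 5×3×7 = 105
triangle coeff Δ(2,1,3) = 1/105
Σ_t [0,0]: t=0:+1/4 = 1/4
(3j)²=3/35 [(2 1 3; 0 0 0)], sign=-1
Σ_t [0,0]: t=0:+1/48 = 1/48
(3j)²=1/105 [(2 1 3; -2 1 1)], sign=+1
⇒ 4πI² = 3/35
I = (-1)√(3/35/(4π)) = -0.08258890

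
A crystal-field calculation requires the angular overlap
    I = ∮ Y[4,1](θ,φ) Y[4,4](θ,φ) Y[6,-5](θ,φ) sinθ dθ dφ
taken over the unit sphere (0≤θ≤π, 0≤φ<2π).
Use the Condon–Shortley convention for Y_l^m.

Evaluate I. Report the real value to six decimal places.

m-sum 0 ✓  L=14 even ✓  0≤6≤8 ✓
Π(2lᵢ+1) = 9×9×13 = 1053
triangle coeff Δ(4,4,6) = 1/1261260
Σ_t [0,2]: t=0:+1/4608 t=1:−1/1296 t=2:+1/4608 = -7/20736
(3j)²=20/1287 [(4 4 6; 0 0 0)], sign=-1
Σ_t [2,2]: t=2:+1/172800 = 1/172800
(3j)²=2/65 [(4 4 6; 1 4 -5)], sign=-1
⇒ 4πI² = 72/143
I = (+1)√(72/143/(4π)) = 0.20016738

0.200167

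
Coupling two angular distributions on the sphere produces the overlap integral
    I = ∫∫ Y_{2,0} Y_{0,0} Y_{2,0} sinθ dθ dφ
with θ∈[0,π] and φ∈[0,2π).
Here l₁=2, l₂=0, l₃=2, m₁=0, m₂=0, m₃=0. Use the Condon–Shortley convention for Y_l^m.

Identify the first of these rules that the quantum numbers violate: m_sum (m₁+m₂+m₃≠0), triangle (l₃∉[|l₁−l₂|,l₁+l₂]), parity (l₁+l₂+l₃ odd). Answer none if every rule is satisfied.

Σmᵢ = 0  ✓
l₃∈[|l₁−l₂|,l₁+l₂]=[2,2], have l₃=2  ✓
Σlᵢ = 4 ⇒ even  ✓

none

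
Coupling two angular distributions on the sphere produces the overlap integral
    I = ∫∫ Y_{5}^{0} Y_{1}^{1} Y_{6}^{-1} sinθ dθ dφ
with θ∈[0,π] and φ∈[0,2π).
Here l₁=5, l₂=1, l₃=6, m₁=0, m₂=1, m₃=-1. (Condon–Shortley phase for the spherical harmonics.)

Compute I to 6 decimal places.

m-sum 0 ✓  L=12 even ✓  4≤6≤6 ✓
Π(2lᵢ+1) = 11×3×13 = 429
triangle coeff Δ(5,1,6) = 1/858
Σ_t [0,0]: t=0:+1/14400 = 1/14400
(3j)²=6/143 [(5 1 6; 0 0 0)], sign=+1
Σ_t [0,0]: t=0:+1/28800 = 1/28800
(3j)²=7/286 [(5 1 6; 0 1 -1)], sign=-1
⇒ 4πI² = 63/143
I = (-1)√(63/143/(4π)) = -0.18723944

-0.187239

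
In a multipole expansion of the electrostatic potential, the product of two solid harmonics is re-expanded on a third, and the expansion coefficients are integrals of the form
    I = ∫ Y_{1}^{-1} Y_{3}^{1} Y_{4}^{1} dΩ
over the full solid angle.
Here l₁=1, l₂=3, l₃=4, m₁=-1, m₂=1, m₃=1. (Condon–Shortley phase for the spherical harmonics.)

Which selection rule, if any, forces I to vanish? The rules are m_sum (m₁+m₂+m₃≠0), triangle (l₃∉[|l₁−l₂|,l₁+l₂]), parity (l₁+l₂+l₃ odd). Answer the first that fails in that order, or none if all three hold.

m₁+m₂+m₃ = -1 + 1 + 1 = 1  ✗
triangle: |1−3|=2 ≤ l₃=4 ≤ 1+3=4
parity: l₁+l₂+l₃ = 8 is even

m_sum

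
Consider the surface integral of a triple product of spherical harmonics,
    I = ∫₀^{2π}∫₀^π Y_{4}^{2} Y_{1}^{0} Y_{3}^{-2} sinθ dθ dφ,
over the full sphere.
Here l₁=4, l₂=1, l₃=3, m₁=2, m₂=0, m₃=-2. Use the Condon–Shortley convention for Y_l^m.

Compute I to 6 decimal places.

0.213244

m-sum 0 ✓  L=8 even ✓  3≤3≤5 ✓
Π(2lᵢ+1) = 9×3×7 = 189
triangle coeff Δ(4,1,3) = 1/252
Σ_t [1,1]: t=1:−1/36 = -1/36
(3j)²=4/63 [(4 1 3; 0 0 0)], sign=+1
Σ_t [1,1]: t=1:−1/120 = -1/120
(3j)²=1/21 [(4 1 3; 2 0 -2)], sign=+1
⇒ 4πI² = 4/7
I = (+1)√(4/7/(4π)) = 0.21324362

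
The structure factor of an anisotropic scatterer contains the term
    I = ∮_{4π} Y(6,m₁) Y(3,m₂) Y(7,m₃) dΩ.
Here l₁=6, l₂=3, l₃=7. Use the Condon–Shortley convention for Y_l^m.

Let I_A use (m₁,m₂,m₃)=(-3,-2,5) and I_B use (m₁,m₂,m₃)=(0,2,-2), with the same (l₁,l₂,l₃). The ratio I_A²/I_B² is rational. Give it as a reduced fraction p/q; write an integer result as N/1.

1375/672

Shared (l₁,l₂,l₃)=(6,3,7): N and (l;000)² cancel in I_A²/I_B².
A: Δ = 2!·10!·4!/17! = 1/2042040; Racah Σ t=0..1: t=0:+1/4354560 t=1:−1/1935360 = -1/3483648; ⇒ 3j(6 3 7; -3 -2 5)² = 125/12376, sgn -1
B: Δ = 2!·10!·4!/17! = 1/2042040; Racah Σ t=1..2: t=1:−1/345600 t=2:+1/207360 = 1/518400; ⇒ 3j(6 3 7; 0 2 -2)² = 12/2431, sgn -1
I_A²/I_B² = (125/12376)/(12/2431) = 1375/672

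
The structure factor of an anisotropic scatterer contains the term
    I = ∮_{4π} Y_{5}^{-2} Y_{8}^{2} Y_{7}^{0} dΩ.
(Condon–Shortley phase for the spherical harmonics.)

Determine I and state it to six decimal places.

Checks pass: Σm=0; 20 even; l₃=7∈[3,13].
(2·5+1)(2·8+1)(2·7+1) = 2805
Δ: 6! 4! 10! / 21! → 1/814773960
sum: t=1:−1/87091200 t=2:+1/4976640 t=3:−1/2073600 t=4:+1/4976640 t=5:−1/87091200 = -1/9676800
3j²(5 8 7; 0 0 0) = Δ·Π!·Σ² = 360/46189  (sign +1)
sum: t=3:−1/26127360 t=4:+1/4976640 t=5:−1/6912000 t=6:+1/74649600 = 41/1306368000
3j²(5 8 7; -2 2 0) = Δ·Π!·Σ² = 1681/692835  (sign -1)
combine: 4πI² = 2805·360/46189·1681/692835 = 605160/11408683
take √, sign -1: I = -0.06496993

-0.064970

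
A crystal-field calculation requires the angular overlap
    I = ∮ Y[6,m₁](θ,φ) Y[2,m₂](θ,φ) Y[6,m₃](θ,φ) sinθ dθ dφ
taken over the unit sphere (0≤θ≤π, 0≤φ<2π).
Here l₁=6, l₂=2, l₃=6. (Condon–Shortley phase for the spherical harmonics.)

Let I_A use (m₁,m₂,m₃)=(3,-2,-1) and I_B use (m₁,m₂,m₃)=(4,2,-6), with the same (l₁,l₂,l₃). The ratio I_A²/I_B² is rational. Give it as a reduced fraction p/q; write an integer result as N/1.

60/11

Same 6,2,6: normalisation and zero-m 3j drop out of the ratio.
A: Δ: 2! 10! 2! / 15! → 1/90090; sum: t=0:+1/120960 = 1/120960; 3j²(6 2 6; 3 -2 -1) = Δ·Π!·Σ² = 24/1001  (sign -1)
B: Δ: 2! 10! 2! / 15! → 1/90090; sum: t=2:+1/14515200 = 1/14515200; 3j²(6 2 6; 4 2 -6) = Δ·Π!·Σ² = 2/455  (sign +1)
I_A²/I_B² = (24/1001)/(2/455) = 60/11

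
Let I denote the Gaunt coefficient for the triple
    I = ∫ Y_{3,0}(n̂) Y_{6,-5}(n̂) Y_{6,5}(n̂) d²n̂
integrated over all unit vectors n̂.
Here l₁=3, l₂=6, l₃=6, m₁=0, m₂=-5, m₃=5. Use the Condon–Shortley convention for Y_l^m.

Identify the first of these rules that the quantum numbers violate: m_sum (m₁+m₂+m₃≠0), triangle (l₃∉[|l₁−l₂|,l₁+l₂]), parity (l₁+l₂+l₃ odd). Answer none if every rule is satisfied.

parity

Σmᵢ = 0  ✓
l₃∈[|l₁−l₂|,l₁+l₂]=[3,9], have l₃=6  ✓
Σlᵢ = 15 ⇒ odd  ✗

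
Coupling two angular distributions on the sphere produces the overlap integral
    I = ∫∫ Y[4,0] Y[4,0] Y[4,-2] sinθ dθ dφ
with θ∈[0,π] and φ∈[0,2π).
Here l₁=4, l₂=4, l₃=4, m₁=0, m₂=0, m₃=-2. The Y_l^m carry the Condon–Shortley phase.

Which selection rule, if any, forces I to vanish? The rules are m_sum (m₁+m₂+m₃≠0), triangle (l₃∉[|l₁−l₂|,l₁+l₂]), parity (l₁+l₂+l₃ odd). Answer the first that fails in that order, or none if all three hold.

azimuthal sum: 0 + 0 − 2 = -2  ✗
0 ≤ 4 ≤ 8 (triangle on l)
L = 4 + 4 + 4 = 12 (even)

m_sum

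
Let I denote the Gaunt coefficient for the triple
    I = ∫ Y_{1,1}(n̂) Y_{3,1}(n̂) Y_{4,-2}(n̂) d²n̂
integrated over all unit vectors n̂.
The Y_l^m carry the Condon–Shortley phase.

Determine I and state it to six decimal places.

m-sum 0 ✓  L=8 even ✓  2≤4≤4 ✓
Π(2lᵢ+1) = 3×7×9 = 189
triangle coeff Δ(1,3,4) = 1/252
Σ_t [0,0]: t=0:+1/36 = 1/36
(3j)²=4/63 [(1 3 4; 0 0 0)], sign=+1
Σ_t [0,0]: t=0:+1/96 = 1/96
(3j)²=5/84 [(1 3 4; 1 1 -2)], sign=+1
⇒ 4πI² = 5/7
I = (+1)√(5/7/(4π)) = 0.23841361

0.238414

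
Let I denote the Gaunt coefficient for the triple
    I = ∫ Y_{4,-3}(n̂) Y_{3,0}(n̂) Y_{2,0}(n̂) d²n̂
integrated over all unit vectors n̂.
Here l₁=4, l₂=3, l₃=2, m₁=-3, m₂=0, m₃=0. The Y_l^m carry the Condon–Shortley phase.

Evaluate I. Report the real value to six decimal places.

m-sum = -3 + 0 + 0 = -3 ≠ 0 ⇒ I = 0

0.000000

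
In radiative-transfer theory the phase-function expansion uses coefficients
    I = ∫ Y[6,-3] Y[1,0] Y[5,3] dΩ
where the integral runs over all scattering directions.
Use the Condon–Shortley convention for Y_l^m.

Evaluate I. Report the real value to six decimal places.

-0.212310

Rules hold: Σm=0, L=12 even, 5≤5≤7.
N = 13·3·11 = 429
Δ = 2!·10!·0!/13! = 1/858
Racah Σ t=1..1: t=1:−1/14400 = -1/14400
⇒ 3j(6 1 5; 0 0 0)² = 6/143, sgn +1
Racah Σ t=1..1: t=1:−1/80640 = -1/80640
⇒ 3j(6 1 5; -3 0 3)² = 9/286, sgn -1
4πI² = N·(3j₀)²·(3jₘ)² = 81/143
I = -1·√(0.566434/4π) = -0.21230956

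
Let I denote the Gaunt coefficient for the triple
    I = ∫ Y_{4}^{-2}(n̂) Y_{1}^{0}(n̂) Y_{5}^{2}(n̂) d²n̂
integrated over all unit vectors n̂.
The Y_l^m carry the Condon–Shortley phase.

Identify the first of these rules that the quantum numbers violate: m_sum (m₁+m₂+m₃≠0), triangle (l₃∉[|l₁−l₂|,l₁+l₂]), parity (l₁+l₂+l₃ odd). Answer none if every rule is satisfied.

m₁+m₂+m₃ = -2 + 0 + 2 = 0  ✓
triangle: |4−1|=3 ≤ l₃=5 ≤ 4+1=5  ✓
parity: l₁+l₂+l₃ = 10 is even  ✓

none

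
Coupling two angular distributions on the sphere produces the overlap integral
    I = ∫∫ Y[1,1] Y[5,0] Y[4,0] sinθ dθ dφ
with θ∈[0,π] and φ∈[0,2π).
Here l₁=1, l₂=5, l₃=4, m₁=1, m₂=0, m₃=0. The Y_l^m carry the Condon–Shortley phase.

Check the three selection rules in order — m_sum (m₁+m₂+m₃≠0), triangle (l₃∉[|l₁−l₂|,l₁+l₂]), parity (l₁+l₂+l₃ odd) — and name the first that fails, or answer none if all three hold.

Σmᵢ = 1  ✗
l₃∈[|l₁−l₂|,l₁+l₂]=[4,6], have l₃=4
Σlᵢ = 10 ⇒ even

m_sum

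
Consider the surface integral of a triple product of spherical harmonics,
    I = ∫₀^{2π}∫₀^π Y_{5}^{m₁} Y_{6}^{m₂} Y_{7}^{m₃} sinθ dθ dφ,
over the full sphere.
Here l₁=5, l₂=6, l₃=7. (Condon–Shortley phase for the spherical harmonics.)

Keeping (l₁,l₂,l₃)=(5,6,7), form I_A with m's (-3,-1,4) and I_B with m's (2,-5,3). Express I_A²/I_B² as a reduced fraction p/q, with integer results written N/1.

324/625

l's match ⇒ only the (l;m) 3-j factors differ between A and B.
A: triangle coeff Δ(5,6,7) = 1/174594420; Σ_t [2,4]: t=2:+1/2073600 t=3:−1/1036800 t=4:+1/5806080 = -1/3225600; (3j)²=27/4199 [(5 6 7; -3 -1 4)], sign=+1
B: triangle coeff Δ(5,6,7) = 1/174594420; Σ_t [0,1]: t=0:+1/4354560 t=1:−1/11612160 = 1/6967296; (3j)²=625/50388 [(5 6 7; 2 -5 3)], sign=+1
I_A²/I_B² = (27/4199)/(625/50388) = 324/625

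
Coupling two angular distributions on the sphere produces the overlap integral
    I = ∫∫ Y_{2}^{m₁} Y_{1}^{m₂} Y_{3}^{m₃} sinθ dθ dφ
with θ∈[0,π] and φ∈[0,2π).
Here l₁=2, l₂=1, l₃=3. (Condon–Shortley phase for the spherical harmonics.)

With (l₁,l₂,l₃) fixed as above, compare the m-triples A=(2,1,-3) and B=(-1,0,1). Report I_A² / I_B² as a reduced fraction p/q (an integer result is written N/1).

15/8

Shared (l₁,l₂,l₃)=(2,1,3): N and (l;000)² cancel in I_A²/I_B².
A: Δ = 0!·4!·2!/7! = 1/105; Racah Σ t=0..0: t=0:+1/48 = 1/48; ⇒ 3j(2 1 3; 2 1 -3)² = 1/7, sgn +1
B: Δ = 0!·4!·2!/7! = 1/105; Racah Σ t=0..0: t=0:+1/6 = 1/6; ⇒ 3j(2 1 3; -1 0 1)² = 8/105, sgn +1
I_A²/I_B² = (1/7)/(8/105) = 15/8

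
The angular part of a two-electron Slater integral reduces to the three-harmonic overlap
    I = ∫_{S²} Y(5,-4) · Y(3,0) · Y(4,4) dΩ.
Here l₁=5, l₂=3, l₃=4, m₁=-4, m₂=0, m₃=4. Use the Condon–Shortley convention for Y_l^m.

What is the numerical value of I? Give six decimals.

-0.207724

Checks pass: Σm=0; 12 even; l₃=4∈[2,8].
(2·5+1)(2·3+1)(2·4+1) = 693
Δ: 4! 6! 2! / 13! → 1/180180
sum: t=1:−1/576 t=2:+1/144 t=3:−1/576 = 1/288
3j²(5 3 4; 0 0 0) = Δ·Π!·Σ² = 20/1001  (sign +1)
sum: t=3:−1/8640 = -1/8640
3j²(5 3 4; -4 0 4) = Δ·Π!·Σ² = 28/715  (sign -1)
combine: 4πI² = 693·20/1001·28/715 = 1008/1859
take √, sign -1: I = -0.20772350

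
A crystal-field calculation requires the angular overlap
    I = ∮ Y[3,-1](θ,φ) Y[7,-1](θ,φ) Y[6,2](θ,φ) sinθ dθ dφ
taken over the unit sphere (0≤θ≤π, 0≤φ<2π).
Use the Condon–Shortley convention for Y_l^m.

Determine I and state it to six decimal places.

Checks pass: Σm=0; 16 even; l₃=6∈[4,10].
(2·3+1)(2·7+1)(2·6+1) = 1365
Δ: 4! 2! 10! / 17! → 1/2042040
sum: t=1:−1/207360 t=2:+1/57600 t=3:−1/207360 = 1/129600
3j²(3 7 6; 0 0 0) = Δ·Π!·Σ² = 168/12155  (sign +1)
sum: t=2:+1/138240 t=3:−1/181440 t=4:+1/3870720 = 23/11612160
3j²(3 7 6; -1 -1 2) = Δ·Π!·Σ² = 529/204204  (sign +1)
combine: 4πI² = 1365·168/12155·529/204204 = 22218/454597
take √, sign +1: I = 0.06236404

0.062364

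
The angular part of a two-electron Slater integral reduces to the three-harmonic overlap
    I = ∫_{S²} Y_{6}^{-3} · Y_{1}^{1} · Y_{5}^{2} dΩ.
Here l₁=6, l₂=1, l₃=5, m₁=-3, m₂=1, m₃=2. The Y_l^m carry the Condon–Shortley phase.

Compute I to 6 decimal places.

-0.245154

m-sum 0 ✓  L=12 even ✓  5≤5≤7 ✓
Π(2lᵢ+1) = 13×3×11 = 429
triangle coeff Δ(6,1,5) = 1/858
Σ_t [1,1]: t=1:−1/14400 = -1/14400
(3j)²=6/143 [(6 1 5; 0 0 0)], sign=+1
Σ_t [2,2]: t=2:+1/60480 = 1/60480
(3j)²=6/143 [(6 1 5; -3 1 2)], sign=-1
⇒ 4πI² = 108/143
I = (-1)√(108/143/(4π)) = -0.24515397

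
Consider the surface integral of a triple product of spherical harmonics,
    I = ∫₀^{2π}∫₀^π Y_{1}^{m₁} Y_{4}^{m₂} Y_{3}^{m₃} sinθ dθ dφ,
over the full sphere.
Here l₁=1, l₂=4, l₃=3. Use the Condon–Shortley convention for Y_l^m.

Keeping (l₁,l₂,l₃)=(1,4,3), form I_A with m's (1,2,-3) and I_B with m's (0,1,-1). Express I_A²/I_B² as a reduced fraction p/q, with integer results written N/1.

1/15

Shared (l₁,l₂,l₃)=(1,4,3): N and (l;000)² cancel in I_A²/I_B².
A: Δ = 2!·0!·6!/9! = 1/252; Racah Σ t=0..0: t=0:+1/1440 = 1/1440; ⇒ 3j(1 4 3; 1 2 -3)² = 1/252, sgn +1
B: Δ = 2!·0!·6!/9! = 1/252; Racah Σ t=1..1: t=1:−1/48 = -1/48; ⇒ 3j(1 4 3; 0 1 -1)² = 5/84, sgn -1
I_A²/I_B² = (1/252)/(5/84) = 1/15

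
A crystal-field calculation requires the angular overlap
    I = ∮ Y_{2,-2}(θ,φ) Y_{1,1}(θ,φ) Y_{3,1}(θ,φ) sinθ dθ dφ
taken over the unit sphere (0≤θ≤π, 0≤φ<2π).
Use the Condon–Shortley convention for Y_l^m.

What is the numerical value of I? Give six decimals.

-0.082589

Checks pass: Σm=0; 6 even; l₃=3∈[1,3].
(2·2+1)(2·1+1)(2·3+1) = 105
Δ: 0! 4! 2! / 7! → 1/105
sum: t=0:+1/4 = 1/4
3j²(2 1 3; 0 0 0) = Δ·Π!·Σ² = 3/35  (sign -1)
sum: t=0:+1/48 = 1/48
3j²(2 1 3; -2 1 1) = Δ·Π!·Σ² = 1/105  (sign +1)
combine: 4πI² = 105·3/35·1/105 = 3/35
take √, sign -1: I = -0.08258890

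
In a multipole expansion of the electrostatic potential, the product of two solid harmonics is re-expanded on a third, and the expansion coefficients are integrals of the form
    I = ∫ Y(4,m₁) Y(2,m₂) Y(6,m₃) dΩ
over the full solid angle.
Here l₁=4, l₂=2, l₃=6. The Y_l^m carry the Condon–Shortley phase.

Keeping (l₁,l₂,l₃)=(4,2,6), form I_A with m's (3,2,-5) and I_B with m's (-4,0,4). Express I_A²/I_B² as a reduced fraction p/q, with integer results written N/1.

22/3

Same 4,2,6: normalisation and zero-m 3j drop out of the ratio.
A: Δ: 0! 8! 4! / 13! → 1/6435; sum: t=0:+1/120960 = 1/120960; 3j²(4 2 6; 3 2 -5) = Δ·Π!·Σ² = 2/39  (sign -1)
B: Δ: 0! 8! 4! / 13! → 1/6435; sum: t=0:+1/161280 = 1/161280; 3j²(4 2 6; -4 0 4) = Δ·Π!·Σ² = 1/143  (sign +1)
I_A²/I_B² = (2/39)/(1/143) = 22/3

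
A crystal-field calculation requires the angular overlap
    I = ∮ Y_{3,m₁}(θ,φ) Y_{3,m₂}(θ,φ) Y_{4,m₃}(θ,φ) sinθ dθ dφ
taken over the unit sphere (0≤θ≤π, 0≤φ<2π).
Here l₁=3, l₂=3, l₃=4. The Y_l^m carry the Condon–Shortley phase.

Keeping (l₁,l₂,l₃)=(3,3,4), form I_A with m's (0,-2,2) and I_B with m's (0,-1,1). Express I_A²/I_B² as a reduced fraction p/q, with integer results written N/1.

1/5

l's match ⇒ only the (l;m) 3-j factors differ between A and B.
A: triangle coeff Δ(3,3,4) = 1/34650; Σ_t [0,1]: t=0:+1/72 t=1:−1/96 = 1/288; (3j)²=1/462 [(3 3 4; 0 -2 2)], sign=+1
B: triangle coeff Δ(3,3,4) = 1/34650; Σ_t [0,2]: t=0:+1/48 t=1:−1/24 t=2:+1/288 = -5/288; (3j)²=5/462 [(3 3 4; 0 -1 1)], sign=+1
I_A²/I_B² = (1/462)/(5/462) = 1/5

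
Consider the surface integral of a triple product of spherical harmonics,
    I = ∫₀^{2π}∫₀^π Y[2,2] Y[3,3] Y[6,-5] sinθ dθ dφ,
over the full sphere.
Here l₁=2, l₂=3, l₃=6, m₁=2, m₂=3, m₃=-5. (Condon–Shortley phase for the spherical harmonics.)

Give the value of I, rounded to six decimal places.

triangle: need 1≤l₃≤5, have 6; I=0

0.000000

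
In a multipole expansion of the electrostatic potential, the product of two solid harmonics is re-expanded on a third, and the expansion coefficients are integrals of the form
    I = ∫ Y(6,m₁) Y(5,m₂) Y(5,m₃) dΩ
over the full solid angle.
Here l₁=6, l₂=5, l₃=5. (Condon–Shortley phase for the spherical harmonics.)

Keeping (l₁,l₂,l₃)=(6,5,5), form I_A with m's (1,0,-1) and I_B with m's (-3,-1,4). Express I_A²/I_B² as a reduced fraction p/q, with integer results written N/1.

112/9

l's match ⇒ only the (l;m) 3-j factors differ between A and B.
A: triangle coeff Δ(6,5,5) = 1/28588560; Σ_t [1,5]: t=1:−1/138240 t=2:+1/10368 t=3:−1/6912 t=4:+1/34560 t=5:−1/2073600 = -7/259200; (3j)²=28/7293 [(6 5 5; 1 0 -1)], sign=-1
B: triangle coeff Δ(6,5,5) = 1/28588560; Σ_t [3,4]: t=3:−1/155520 t=4:+1/138240 = 1/1244160; (3j)²=3/9724 [(6 5 5; -3 -1 4)], sign=-1
I_A²/I_B² = (28/7293)/(3/9724) = 112/9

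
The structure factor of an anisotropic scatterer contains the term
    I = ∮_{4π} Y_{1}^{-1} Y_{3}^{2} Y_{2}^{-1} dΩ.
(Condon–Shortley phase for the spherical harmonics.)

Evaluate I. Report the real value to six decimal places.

0.261169

Rules hold: Σm=0, L=6 even, 2≤2≤4.
N = 3·7·5 = 105
Δ = 2!·0!·4!/7! = 1/105
Racah Σ t=1..1: t=1:−1/4 = -1/4
⇒ 3j(1 3 2; 0 0 0)² = 3/35, sgn -1
Racah Σ t=2..2: t=2:+1/12 = 1/12
⇒ 3j(1 3 2; -1 2 -1)² = 2/21, sgn -1
4πI² = N·(3j₀)²·(3jₘ)² = 6/7
I = +1·√(0.857143/4π) = 0.26116903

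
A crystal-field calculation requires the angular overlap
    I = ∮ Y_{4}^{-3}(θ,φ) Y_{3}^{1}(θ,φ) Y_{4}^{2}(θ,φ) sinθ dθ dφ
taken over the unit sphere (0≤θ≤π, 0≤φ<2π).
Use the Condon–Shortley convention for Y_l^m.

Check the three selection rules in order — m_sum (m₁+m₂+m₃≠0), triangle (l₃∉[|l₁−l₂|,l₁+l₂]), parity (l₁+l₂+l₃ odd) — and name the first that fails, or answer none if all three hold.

parity

Σmᵢ = 0  ✓
l₃∈[|l₁−l₂|,l₁+l₂]=[1,7], have l₃=4  ✓
Σlᵢ = 11 ⇒ odd  ✗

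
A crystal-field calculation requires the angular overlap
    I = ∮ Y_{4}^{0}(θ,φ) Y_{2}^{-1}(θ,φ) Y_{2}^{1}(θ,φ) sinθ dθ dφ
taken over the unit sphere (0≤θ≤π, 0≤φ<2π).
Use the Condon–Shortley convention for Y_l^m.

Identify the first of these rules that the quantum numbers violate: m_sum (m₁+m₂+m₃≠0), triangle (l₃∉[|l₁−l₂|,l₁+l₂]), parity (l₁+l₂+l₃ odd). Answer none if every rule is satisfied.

none

m₁+m₂+m₃ = 0 − 1 + 1 = 0  ✓
triangle: |4−2|=2 ≤ l₃=2 ≤ 4+2=6  ✓
parity: l₁+l₂+l₃ = 8 is even  ✓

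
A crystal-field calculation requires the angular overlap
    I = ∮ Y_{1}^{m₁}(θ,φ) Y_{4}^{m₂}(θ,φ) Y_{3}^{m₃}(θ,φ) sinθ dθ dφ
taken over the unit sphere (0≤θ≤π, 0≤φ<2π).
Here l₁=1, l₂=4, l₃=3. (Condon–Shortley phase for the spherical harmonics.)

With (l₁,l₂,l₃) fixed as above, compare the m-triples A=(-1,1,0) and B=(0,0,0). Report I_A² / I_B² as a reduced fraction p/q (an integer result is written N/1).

Shared (l₁,l₂,l₃)=(1,4,3): N and (l;000)² cancel in I_A²/I_B².
A: Δ = 2!·0!·6!/9! = 1/252; Racah Σ t=2..2: t=2:+1/72 = 1/72; ⇒ 3j(1 4 3; -1 1 0)² = 5/126, sgn -1
B: Δ = 2!·0!·6!/9! = 1/252; Racah Σ t=1..1: t=1:−1/36 = -1/36; ⇒ 3j(1 4 3; 0 0 0)² = 4/63, sgn +1
I_A²/I_B² = (5/126)/(4/63) = 5/8

5/8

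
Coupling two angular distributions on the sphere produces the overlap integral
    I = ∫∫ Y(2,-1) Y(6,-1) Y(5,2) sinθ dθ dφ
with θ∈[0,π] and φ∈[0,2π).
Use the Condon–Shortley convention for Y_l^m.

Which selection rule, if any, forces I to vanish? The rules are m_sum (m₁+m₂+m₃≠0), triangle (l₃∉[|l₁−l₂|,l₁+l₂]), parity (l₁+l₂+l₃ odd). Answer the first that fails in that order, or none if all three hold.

parity

m₁+m₂+m₃ = -1 − 1 + 2 = 0  ✓
triangle: |2−6|=4 ≤ l₃=5 ≤ 2+6=8  ✓
parity: l₁+l₂+l₃ = 13 is odd  ✗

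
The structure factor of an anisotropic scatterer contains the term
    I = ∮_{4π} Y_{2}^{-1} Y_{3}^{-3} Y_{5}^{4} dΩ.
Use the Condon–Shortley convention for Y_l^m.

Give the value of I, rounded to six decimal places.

0.219610

Checks pass: Σm=0; 10 even; l₃=5∈[1,5].
(2·2+1)(2·3+1)(2·5+1) = 385
Δ: 0! 4! 6! / 11! → 1/2310
sum: t=0:+1/144 = 1/144
3j²(2 3 5; 0 0 0) = Δ·Π!·Σ² = 10/231  (sign -1)
sum: t=0:+1/4320 = 1/4320
3j²(2 3 5; -1 -3 4) = Δ·Π!·Σ² = 2/55  (sign -1)
combine: 4πI² = 385·10/231·2/55 = 20/33
take √, sign +1: I = 0.21961050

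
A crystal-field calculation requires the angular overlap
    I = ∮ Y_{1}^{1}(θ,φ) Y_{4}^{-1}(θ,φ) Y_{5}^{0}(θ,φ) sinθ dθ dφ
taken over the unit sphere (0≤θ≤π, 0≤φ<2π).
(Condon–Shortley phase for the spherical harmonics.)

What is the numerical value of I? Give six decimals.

m-sum 0 ✓  L=10 even ✓  3≤5≤5 ✓
Π(2lᵢ+1) = 3×9×11 = 297
triangle coeff Δ(1,4,5) = 1/495
Σ_t [0,0]: t=0:+1/576 = 1/576
(3j)²=5/99 [(1 4 5; 0 0 0)], sign=-1
Σ_t [0,0]: t=0:+1/1440 = 1/1440
(3j)²=2/99 [(1 4 5; 1 -1 0)], sign=-1
⇒ 4πI² = 10/33
I = (+1)√(10/33/(4π)) = 0.15528807

0.155288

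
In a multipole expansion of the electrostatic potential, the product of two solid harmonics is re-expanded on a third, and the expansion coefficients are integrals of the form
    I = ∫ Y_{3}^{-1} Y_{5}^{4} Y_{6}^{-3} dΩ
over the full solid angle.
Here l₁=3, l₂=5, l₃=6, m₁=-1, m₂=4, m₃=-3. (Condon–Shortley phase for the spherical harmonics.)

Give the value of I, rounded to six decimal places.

m-sum 0 ✓  L=14 even ✓  2≤6≤8 ✓
Π(2lᵢ+1) = 7×11×13 = 1001
triangle coeff Δ(3,5,6) = 1/675675
Σ_t [0,2]: t=0:+1/8640 t=1:−1/2304 t=2:+1/8640 = -7/34560
(3j)²=7/429 [(3 5 6; 0 0 0)], sign=-1
Σ_t [1,2]: t=1:−1/241920 t=2:+1/40320 = 1/48384
(3j)²=24/1001 [(3 5 6; -1 4 -3)], sign=-1
⇒ 4πI² = 56/143
I = (+1)√(56/143/(4π)) = 0.17653103

0.176531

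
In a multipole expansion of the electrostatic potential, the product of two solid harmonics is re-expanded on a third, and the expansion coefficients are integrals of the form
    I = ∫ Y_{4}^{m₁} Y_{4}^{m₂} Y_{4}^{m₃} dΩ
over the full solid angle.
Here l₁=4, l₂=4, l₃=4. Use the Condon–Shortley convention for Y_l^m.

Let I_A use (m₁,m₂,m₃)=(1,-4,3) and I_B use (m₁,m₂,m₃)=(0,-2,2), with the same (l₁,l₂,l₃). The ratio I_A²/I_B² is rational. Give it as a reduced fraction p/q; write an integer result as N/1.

Same 4,4,4: normalisation and zero-m 3j drop out of the ratio.
A: Δ: 4! 4! 4! / 13! → 1/450450; sum: t=0:+1/3456 = 1/3456; 3j²(4 4 4; 1 -4 3) = Δ·Π!·Σ² = 35/1287  (sign -1)
B: Δ: 4! 4! 4! / 13! → 1/450450; sum: t=0:+1/2304 t=1:−1/216 t=2:+1/384 = -11/6912; 3j²(4 4 4; 0 -2 2) = Δ·Π!·Σ² = 11/1638  (sign -1)
I_A²/I_B² = (35/1287)/(11/1638) = 490/121

490/121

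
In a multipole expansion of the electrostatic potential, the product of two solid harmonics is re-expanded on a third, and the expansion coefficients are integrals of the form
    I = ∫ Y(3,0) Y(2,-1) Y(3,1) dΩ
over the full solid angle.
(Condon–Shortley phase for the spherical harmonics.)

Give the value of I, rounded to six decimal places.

Rules hold: Σm=0, L=8 even, 1≤3≤5.
N = 7·5·7 = 245
Δ = 2!·4!·2!/9! = 1/3780
Racah Σ t=0..2: t=0:+1/24 t=1:−1/4 t=2:+1/24 = -1/6
⇒ 3j(3 2 3; 0 0 0)² = 4/105, sgn +1
Racah Σ t=0..1: t=0:+1/12 t=1:−1/8 = -1/24
⇒ 3j(3 2 3; 0 -1 1)² = 1/210, sgn -1
4πI² = N·(3j₀)²·(3jₘ)² = 2/45
I = -1·√(0.0444444/4π) = -0.05947080

-0.059471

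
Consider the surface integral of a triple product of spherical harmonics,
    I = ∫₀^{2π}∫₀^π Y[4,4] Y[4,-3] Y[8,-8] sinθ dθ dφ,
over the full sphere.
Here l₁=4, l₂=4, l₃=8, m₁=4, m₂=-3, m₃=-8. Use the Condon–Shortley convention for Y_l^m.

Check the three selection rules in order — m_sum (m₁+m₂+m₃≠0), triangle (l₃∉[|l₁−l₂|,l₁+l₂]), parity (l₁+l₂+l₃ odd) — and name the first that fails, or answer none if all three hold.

m_sum

m₁+m₂+m₃ = 4 − 3 − 8 = -7  ✗
triangle: |4−4|=0 ≤ l₃=8 ≤ 4+4=8
parity: l₁+l₂+l₃ = 16 is even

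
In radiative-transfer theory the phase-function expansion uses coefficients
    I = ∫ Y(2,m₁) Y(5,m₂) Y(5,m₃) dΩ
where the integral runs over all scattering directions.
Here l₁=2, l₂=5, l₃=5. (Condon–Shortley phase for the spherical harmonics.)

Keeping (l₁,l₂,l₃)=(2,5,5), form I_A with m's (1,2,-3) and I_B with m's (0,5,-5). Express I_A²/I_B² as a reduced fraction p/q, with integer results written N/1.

l's match ⇒ only the (l;m) 3-j factors differ between A and B.
A: triangle coeff Δ(2,5,5) = 1/38610; Σ_t [0,1]: t=0:+1/10080 t=1:−1/2880 = -1/4032; (3j)²=10/429 [(2 5 5; 1 2 -3)], sign=-1
B: triangle coeff Δ(2,5,5) = 1/38610; Σ_t [2,2]: t=2:+1/161280 = 1/161280; (3j)²=15/286 [(2 5 5; 0 5 -5)], sign=+1
I_A²/I_B² = (10/429)/(15/286) = 4/9

4/9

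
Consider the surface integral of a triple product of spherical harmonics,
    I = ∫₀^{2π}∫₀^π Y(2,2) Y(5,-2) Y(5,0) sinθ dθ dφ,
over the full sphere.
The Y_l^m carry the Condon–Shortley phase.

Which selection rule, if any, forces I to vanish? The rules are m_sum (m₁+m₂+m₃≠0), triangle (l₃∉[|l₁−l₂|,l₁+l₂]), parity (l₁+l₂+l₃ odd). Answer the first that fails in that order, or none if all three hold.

none

m₁+m₂+m₃ = 2 − 2 + 0 = 0  ✓
triangle: |2−5|=3 ≤ l₃=5 ≤ 2+5=7  ✓
parity: l₁+l₂+l₃ = 12 is even  ✓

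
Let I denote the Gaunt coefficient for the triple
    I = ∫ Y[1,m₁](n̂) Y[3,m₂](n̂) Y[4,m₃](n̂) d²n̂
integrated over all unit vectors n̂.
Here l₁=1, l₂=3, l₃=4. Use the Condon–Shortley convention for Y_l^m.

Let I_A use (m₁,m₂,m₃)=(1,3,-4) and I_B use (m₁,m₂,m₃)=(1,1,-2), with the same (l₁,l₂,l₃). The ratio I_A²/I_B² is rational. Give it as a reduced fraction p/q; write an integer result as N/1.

l's match ⇒ only the (l;m) 3-j factors differ between A and B.
A: triangle coeff Δ(1,3,4) = 1/252; Σ_t [0,0]: t=0:+1/1440 = 1/1440; (3j)²=1/9 [(1 3 4; 1 3 -4)], sign=+1
B: triangle coeff Δ(1,3,4) = 1/252; Σ_t [0,0]: t=0:+1/96 = 1/96; (3j)²=5/84 [(1 3 4; 1 1 -2)], sign=+1
I_A²/I_B² = (1/9)/(5/84) = 28/15

28/15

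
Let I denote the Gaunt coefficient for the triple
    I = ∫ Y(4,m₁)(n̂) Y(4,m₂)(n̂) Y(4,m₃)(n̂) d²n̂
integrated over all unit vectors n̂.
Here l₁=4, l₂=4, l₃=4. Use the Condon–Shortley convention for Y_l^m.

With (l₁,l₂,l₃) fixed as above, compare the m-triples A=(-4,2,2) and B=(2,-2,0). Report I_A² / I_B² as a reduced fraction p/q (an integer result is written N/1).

630/121

l's match ⇒ only the (l;m) 3-j factors differ between A and B.
A: triangle coeff Δ(4,4,4) = 1/450450; Σ_t [4,4]: t=4:+1/2304 = 1/2304; (3j)²=5/143 [(4 4 4; -4 2 2)], sign=+1
B: triangle coeff Δ(4,4,4) = 1/450450; Σ_t [0,2]: t=0:+1/384 t=1:−1/216 t=2:+1/2304 = -11/6912; (3j)²=11/1638 [(4 4 4; 2 -2 0)], sign=-1
I_A²/I_B² = (5/143)/(11/1638) = 630/121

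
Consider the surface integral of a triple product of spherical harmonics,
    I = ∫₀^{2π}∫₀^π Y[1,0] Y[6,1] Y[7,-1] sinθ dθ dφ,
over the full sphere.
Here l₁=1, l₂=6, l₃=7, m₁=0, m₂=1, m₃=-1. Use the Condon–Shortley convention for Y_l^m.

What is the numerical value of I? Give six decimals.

-0.242415

m-sum 0 ✓  L=14 even ✓  5≤7≤7 ✓
Π(2lᵢ+1) = 3×13×15 = 585
triangle coeff Δ(1,6,7) = 1/1365
Σ_t [0,0]: t=0:+1/518400 = 1/518400
(3j)²=7/195 [(1 6 7; 0 0 0)], sign=-1
Σ_t [0,0]: t=0:+1/604800 = 1/604800
(3j)²=16/455 [(1 6 7; 0 1 -1)], sign=+1
⇒ 4πI² = 48/65
I = (-1)√(48/65/(4π)) = -0.24241473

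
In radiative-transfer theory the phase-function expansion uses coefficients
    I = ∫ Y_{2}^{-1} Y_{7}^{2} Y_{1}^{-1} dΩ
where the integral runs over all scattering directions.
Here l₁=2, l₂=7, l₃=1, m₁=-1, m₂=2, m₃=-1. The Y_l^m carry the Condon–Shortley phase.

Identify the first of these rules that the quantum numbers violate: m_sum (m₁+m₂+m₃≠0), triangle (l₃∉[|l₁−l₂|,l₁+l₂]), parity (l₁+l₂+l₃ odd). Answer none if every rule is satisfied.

azimuthal sum: -1 + 2 − 1 = 0  ✓
5 ≤ 1 ≤ 9 (triangle on l)  ✗
L = 2 + 7 + 1 = 10 (even)

triangle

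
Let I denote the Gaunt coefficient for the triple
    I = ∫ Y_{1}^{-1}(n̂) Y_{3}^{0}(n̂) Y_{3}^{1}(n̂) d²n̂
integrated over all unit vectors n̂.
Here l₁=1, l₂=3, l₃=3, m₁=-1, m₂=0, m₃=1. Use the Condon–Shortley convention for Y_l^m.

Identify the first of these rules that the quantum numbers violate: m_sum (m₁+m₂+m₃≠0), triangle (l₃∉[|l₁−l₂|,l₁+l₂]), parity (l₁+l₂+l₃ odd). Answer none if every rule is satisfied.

parity

azimuthal sum: -1 + 0 + 1 = 0  ✓
2 ≤ 3 ≤ 4 (triangle on l)  ✓
L = 1 + 3 + 3 = 7 (odd)  ✗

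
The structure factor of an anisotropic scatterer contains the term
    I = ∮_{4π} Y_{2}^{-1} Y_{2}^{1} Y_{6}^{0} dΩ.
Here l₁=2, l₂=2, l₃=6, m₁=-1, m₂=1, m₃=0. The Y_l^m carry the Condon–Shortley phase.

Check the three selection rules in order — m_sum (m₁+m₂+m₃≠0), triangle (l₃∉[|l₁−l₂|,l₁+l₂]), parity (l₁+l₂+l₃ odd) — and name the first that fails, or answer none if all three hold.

triangle

azimuthal sum: -1 + 1 + 0 = 0  ✓
0 ≤ 6 ≤ 4 (triangle on l)  ✗
L = 2 + 2 + 6 = 10 (even)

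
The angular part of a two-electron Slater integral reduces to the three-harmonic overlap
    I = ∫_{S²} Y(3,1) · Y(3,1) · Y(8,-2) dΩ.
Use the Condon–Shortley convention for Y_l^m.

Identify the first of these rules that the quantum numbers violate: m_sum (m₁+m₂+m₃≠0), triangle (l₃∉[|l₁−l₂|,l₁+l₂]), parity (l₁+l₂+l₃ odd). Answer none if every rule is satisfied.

triangle

Σmᵢ = 0  ✓
l₃∈[|l₁−l₂|,l₁+l₂]=[0,6], have l₃=8  ✗
Σlᵢ = 14 ⇒ even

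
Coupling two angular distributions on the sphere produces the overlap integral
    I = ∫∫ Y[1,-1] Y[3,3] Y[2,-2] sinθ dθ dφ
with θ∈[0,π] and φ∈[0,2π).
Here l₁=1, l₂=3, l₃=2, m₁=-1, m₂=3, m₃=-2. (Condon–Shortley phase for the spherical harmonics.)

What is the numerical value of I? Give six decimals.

-0.319865

m-sum 0 ✓  L=6 even ✓  2≤2≤4 ✓
Π(2lᵢ+1) = 3×7×5 = 105
triangle coeff Δ(1,3,2) = 1/105
Σ_t [1,1]: t=1:−1/4 = -1/4
(3j)²=3/35 [(1 3 2; 0 0 0)], sign=-1
Σ_t [2,2]: t=2:+1/48 = 1/48
(3j)²=1/7 [(1 3 2; -1 3 -2)], sign=+1
⇒ 4πI² = 9/7
I = (-1)√(9/7/(4π)) = -0.31986543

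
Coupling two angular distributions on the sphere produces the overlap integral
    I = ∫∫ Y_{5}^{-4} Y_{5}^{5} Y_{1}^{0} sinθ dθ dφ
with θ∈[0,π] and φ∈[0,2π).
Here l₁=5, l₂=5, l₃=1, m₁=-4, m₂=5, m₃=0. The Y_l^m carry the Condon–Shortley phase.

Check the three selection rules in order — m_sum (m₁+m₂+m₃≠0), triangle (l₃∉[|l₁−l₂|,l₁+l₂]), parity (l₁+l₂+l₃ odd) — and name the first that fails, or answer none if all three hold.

Σmᵢ = 1  ✗
l₃∈[|l₁−l₂|,l₁+l₂]=[0,10], have l₃=1
Σlᵢ = 11 ⇒ odd

m_sum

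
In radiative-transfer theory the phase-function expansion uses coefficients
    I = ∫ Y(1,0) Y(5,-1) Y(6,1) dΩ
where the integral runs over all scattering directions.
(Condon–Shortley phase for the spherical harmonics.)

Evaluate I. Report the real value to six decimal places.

-0.241725

m-sum 0 ✓  L=12 even ✓  4≤6≤6 ✓
Π(2lᵢ+1) = 3×11×13 = 429
triangle coeff Δ(1,5,6) = 1/858
Σ_t [0,0]: t=0:+1/14400 = 1/14400
(3j)²=6/143 [(1 5 6; 0 0 0)], sign=+1
Σ_t [0,0]: t=0:+1/17280 = 1/17280
(3j)²=35/858 [(1 5 6; 0 -1 1)], sign=-1
⇒ 4πI² = 105/143
I = (-1)√(105/143/(4π)) = -0.24172507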